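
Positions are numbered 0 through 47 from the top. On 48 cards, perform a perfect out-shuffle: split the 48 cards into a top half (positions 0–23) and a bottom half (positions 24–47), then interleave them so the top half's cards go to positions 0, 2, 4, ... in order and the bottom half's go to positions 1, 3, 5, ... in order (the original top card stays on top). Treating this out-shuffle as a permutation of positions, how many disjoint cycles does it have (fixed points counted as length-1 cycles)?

Trace each unvisited position around until it returns:
(0) (1 2 4 8 16 32 ... len 23) (5 10 20 40 33 19 ... len 23) (47)
4 cycles in total.

4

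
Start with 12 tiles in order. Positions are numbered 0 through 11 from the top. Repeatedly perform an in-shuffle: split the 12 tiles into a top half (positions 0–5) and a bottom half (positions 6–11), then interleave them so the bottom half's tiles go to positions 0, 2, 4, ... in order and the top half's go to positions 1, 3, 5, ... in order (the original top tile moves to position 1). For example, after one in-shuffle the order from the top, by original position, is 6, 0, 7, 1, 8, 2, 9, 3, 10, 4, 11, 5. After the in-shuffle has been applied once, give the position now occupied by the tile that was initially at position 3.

7

Track the tile's position through each in-shuffle:
3 → 7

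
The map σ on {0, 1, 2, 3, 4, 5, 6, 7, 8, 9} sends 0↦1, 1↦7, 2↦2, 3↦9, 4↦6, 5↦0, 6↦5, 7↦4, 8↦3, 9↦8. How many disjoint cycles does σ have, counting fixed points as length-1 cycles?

Cycle decomposition: (0 1 7 4 6 5) (2) (3 9 8).
3 cycles.

3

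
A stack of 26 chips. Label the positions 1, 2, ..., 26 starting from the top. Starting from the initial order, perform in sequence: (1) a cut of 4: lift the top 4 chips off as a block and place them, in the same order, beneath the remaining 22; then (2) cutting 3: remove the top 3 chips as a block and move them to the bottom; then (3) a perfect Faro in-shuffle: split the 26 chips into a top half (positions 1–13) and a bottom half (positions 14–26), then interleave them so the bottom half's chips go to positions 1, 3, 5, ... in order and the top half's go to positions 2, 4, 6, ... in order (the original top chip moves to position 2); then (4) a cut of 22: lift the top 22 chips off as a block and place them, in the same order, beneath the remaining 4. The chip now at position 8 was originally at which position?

Undo the operations in reverse order, starting from position 8:
  undo op 4 (cut 22): 8 ← 4
  undo op 3 (in-shuffle, from top half): 4 ← 2
  undo op 2 (cut 3): 2 ← 5
  undo op 1 (cut 4): 5 ← 9
So the chip at position 8 came from original position 9.

9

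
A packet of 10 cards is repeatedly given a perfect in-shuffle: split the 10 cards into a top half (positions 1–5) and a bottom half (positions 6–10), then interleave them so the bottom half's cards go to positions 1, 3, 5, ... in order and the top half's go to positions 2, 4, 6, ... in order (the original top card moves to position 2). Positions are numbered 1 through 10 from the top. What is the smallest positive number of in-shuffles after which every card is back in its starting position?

The in-shuffle permutes the 10 positions with cycle lengths [10].
Every card is home exactly when every cycle has completed a whole number of laps, i.e. after lcm(10) = 10 in-shuffles.

10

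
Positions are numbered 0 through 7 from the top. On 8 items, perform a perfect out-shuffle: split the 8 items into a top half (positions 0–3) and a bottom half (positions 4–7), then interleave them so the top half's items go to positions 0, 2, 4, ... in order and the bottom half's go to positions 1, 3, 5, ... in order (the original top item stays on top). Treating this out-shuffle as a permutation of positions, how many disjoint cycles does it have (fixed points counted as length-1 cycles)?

Trace each unvisited position around until it returns:
(0) (1 2 4) (3 6 5) (7)
4 cycles in total.

4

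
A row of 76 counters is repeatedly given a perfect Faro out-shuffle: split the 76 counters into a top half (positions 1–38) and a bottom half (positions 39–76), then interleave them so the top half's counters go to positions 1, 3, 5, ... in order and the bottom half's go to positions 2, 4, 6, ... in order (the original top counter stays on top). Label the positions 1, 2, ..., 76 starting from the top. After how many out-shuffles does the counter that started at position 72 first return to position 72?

20

Follow position 72 under repeated out-shuffles:
72 → 68 → 60 → 44 → 12 → 23 → 45 → 14 → 27 → 53 → 30 → 59 → 42 → 8 → 15 → 29 → 57 → 38 → 75 → 74 → 72
It first returns after 20 out-shuffles.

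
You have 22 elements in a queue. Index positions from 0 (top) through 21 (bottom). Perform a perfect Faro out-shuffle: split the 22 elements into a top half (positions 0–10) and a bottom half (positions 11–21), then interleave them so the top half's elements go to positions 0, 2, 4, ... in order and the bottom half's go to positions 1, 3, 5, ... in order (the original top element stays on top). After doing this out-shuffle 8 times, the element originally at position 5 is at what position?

Track the element's position through each out-shuffle:
5 → 10 → 20 → 19 → 17 → 13 → 5 → 10 → 20

20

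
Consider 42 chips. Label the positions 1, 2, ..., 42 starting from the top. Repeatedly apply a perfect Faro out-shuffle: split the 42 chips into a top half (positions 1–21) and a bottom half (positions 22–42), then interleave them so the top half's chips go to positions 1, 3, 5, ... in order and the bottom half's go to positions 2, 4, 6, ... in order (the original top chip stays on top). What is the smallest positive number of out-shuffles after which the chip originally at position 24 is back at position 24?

20

Follow position 24 under repeated out-shuffles:
24 → 6 → 11 → 21 → 41 → 40 → 38 → 34 → 26 → 10 → 19 → 37 → 32 → 22 → 2 → 3 → 5 → 9 → 17 → 33 → 24
It first returns after 20 out-shuffles.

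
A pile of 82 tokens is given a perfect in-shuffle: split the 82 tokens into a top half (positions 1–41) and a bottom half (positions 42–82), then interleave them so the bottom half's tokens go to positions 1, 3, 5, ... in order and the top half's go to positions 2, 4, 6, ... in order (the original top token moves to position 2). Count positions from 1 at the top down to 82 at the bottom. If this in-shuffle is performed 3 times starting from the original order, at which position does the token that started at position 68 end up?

46

Track the token's position through each in-shuffle:
68 → 53 → 23 → 46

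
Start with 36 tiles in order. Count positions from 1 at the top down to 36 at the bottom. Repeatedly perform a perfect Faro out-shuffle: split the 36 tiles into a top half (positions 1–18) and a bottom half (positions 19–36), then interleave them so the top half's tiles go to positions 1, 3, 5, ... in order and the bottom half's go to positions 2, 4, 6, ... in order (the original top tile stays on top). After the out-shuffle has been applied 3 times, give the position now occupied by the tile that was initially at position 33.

Track the tile's position through each out-shuffle:
33 → 30 → 24 → 12

12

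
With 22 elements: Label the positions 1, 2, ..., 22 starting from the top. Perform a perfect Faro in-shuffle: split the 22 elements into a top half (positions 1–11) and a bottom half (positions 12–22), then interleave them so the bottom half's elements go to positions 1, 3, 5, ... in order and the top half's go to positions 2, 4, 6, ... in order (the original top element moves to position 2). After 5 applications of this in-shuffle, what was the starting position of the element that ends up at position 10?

Work backwards from position 10, undoing one in-shuffle at a time:
10 ← 5 ← 14 ← 7 ← 15 ← 19
So the element now at position 10 started at position 19.

19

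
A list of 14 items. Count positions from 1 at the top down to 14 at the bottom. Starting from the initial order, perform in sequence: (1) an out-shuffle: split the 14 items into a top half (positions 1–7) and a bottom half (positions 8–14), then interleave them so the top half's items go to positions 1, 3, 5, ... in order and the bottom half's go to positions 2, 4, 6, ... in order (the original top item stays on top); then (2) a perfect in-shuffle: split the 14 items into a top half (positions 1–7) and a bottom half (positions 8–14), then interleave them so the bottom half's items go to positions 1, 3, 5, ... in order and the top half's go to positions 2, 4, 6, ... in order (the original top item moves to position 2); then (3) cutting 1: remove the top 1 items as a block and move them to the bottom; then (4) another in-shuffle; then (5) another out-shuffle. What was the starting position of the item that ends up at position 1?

Undo the operations in reverse order, starting from position 1:
  undo op 5 (out-shuffle, from top half): 1 ← 1
  undo op 4 (in-shuffle, from bottom half): 1 ← 8
  undo op 3 (cut 1): 8 ← 9
  undo op 2 (in-shuffle, from bottom half): 9 ← 12
  undo op 1 (out-shuffle, from bottom half): 12 ← 13
So the item at position 1 came from original position 13.

13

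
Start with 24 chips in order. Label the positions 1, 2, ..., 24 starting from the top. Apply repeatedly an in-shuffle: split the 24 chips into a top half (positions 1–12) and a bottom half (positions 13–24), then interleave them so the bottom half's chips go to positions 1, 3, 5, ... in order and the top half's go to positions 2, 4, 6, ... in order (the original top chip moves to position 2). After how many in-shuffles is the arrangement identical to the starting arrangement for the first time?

20

The in-shuffle permutes the 24 positions with cycle lengths [4, 20].
Every chip is home exactly when every cycle has completed a whole number of laps, i.e. after lcm(4, 20) = 20 in-shuffles.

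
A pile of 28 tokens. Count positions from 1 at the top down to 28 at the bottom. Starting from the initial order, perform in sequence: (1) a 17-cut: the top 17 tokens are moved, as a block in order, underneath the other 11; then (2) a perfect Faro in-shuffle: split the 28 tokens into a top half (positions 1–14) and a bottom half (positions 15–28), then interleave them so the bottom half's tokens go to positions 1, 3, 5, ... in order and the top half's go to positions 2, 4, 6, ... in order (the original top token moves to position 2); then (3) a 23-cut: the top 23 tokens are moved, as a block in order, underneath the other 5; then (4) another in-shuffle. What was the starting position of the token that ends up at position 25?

Undo the operations in reverse order, starting from position 25:
  undo op 4 (in-shuffle, from bottom half): 25 ← 27
  undo op 3 (cut 23): 27 ← 22
  undo op 2 (in-shuffle, from top half): 22 ← 11
  undo op 1 (cut 17): 11 ← 28
So the token at position 25 came from original position 28.

28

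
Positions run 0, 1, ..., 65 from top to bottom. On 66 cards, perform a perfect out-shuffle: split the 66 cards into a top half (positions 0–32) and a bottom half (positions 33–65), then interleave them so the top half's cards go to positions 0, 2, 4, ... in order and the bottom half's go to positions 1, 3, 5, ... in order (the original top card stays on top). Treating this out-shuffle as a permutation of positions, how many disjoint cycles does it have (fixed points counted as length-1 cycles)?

8

Trace each unvisited position around until it returns:
(0) (1 2 4 8 16 32 ... len 12) (3 6 12 24 48 31 ... len 12) (5 10 20 40 15 30 ... len 12) (7 14 28 56 47 29 ... len 12) (11 22 44 23 46 27 ... len 12) (13 26 52 39) (65)
8 cycles in total.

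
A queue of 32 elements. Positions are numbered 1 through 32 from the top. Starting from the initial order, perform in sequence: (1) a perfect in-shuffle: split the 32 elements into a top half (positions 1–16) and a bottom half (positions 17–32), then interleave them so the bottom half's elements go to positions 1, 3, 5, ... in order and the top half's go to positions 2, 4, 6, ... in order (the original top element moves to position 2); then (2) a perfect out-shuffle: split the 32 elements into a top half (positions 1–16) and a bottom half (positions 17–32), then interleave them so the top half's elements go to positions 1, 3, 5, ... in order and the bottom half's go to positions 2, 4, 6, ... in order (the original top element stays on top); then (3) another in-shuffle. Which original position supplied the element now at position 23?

15

Undo the operations in reverse order, starting from position 23:
  undo op 3 (in-shuffle, from bottom half): 23 ← 28
  undo op 2 (out-shuffle, from bottom half): 28 ← 30
  undo op 1 (in-shuffle, from top half): 30 ← 15
So the element at position 23 came from original position 15.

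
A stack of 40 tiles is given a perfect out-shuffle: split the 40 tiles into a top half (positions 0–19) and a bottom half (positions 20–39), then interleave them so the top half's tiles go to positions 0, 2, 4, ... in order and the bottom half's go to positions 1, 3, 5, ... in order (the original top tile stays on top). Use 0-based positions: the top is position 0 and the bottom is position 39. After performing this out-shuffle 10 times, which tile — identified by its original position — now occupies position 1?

4

Work backwards from position 1, undoing one out-shuffle at a time:
1 ← 20 ← 10 ← 5 ← 22 ← 11 ← 25 ← 32 ← 16 ← 8 ← 4
So the tile now at position 1 started at position 4.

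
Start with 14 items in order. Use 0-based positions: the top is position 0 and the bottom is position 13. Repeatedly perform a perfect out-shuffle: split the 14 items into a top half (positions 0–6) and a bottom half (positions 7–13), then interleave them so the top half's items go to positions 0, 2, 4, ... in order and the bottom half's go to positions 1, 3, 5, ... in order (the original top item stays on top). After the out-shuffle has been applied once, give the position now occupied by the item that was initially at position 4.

8

Track the item's position through each out-shuffle:
4 → 8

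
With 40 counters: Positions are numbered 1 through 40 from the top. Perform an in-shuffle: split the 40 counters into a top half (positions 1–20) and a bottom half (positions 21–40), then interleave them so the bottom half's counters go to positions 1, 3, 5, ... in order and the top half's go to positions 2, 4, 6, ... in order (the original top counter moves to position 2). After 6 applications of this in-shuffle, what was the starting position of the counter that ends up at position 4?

18

Work backwards from position 4, undoing one in-shuffle at a time:
4 ← 2 ← 1 ← 21 ← 31 ← 36 ← 18
So the counter now at position 4 started at position 18.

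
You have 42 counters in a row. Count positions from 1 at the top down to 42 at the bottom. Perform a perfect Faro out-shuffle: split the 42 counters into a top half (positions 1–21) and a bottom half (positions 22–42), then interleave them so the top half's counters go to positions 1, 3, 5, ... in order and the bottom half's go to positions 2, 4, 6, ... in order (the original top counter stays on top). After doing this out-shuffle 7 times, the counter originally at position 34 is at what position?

Track the counter's position through each out-shuffle:
34 → 26 → 10 → 19 → 37 → 32 → 22 → 2

2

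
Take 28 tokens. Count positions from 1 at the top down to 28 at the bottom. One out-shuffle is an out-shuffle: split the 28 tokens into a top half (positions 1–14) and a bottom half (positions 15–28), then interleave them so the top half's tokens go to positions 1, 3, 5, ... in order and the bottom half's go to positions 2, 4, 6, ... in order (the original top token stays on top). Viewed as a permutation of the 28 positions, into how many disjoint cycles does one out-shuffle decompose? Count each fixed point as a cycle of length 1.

Trace each unvisited position around until it returns:
(1) (2 3 5 9 17 6 ... len 18) (4 7 13 25 22 16) (10 19) (28)
5 cycles in total.

5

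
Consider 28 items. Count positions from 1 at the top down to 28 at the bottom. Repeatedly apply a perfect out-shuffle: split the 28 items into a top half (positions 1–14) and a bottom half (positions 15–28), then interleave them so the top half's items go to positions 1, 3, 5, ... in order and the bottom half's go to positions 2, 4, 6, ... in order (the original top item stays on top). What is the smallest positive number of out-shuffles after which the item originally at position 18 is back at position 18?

Follow position 18 under repeated out-shuffles:
18 → 8 → 15 → 2 → 3 → 5 → 9 → 17 → 6 → 11 → 21 → 14 → 27 → 26 → 24 → 20 → 12 → 23 → 18
It first returns after 18 out-shuffles.

18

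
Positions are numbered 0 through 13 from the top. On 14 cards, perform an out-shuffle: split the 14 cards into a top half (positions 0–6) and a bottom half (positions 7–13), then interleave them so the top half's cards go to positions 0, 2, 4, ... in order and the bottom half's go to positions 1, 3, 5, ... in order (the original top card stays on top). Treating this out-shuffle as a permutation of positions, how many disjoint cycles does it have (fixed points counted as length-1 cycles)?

Trace each unvisited position around until it returns:
(0) (1 2 4 8 3 6 ... len 12) (13)
3 cycles in total.

3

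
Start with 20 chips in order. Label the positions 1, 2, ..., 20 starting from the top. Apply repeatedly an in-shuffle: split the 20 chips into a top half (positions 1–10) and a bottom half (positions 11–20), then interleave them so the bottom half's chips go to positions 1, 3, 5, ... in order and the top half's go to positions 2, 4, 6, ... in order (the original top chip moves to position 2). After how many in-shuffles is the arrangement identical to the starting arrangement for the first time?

The in-shuffle permutes the 20 positions with cycle lengths [2, 3, 3, 6, 6].
Every chip is home exactly when every cycle has completed a whole number of laps, i.e. after lcm(2, 3, 6) = 6 in-shuffles.

6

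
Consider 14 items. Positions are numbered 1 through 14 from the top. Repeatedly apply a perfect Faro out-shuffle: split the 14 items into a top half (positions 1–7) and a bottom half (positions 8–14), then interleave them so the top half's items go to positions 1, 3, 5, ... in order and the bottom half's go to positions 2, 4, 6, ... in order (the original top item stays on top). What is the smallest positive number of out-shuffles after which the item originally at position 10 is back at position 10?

12

Follow position 10 under repeated out-shuffles:
10 → 6 → 11 → 8 → 2 → 3 → 5 → 9 → 4 → 7 → 13 → 12 → 10
It first returns after 12 out-shuffles.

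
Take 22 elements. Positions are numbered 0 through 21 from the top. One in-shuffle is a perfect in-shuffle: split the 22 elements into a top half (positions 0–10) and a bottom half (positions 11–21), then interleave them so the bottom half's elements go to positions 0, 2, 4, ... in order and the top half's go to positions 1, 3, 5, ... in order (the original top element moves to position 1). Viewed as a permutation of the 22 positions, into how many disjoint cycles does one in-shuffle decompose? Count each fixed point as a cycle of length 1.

Trace each unvisited position around until it returns:
(0 1 3 7 15 8 ... len 11) (4 9 19 16 10 21 ... len 11)
2 cycles in total.

2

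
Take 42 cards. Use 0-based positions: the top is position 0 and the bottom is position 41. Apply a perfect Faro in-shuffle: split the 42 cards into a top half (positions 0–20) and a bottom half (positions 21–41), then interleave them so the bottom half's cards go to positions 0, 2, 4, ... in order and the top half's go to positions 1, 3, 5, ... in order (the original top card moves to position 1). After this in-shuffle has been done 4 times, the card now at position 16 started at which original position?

Work backwards from position 16, undoing one in-shuffle at a time:
16 ← 29 ← 14 ← 28 ← 35
So the card now at position 16 started at position 35.

35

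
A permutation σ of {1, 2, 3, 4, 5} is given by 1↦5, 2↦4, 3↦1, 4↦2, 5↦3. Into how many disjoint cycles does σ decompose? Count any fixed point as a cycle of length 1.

Cycle decomposition: (1 5 3) (2 4).
2 cycles.

2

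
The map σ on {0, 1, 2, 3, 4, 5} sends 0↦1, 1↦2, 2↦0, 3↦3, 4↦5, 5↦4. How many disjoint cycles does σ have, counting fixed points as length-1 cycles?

Cycle decomposition: (0 1 2) (3) (4 5).
3 cycles.

3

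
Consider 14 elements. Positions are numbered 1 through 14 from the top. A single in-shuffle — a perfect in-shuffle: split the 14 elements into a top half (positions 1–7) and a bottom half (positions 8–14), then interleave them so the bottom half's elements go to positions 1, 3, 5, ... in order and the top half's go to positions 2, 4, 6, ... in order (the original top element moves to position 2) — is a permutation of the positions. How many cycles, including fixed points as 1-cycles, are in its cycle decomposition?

4

Trace each unvisited position around until it returns:
(1 2 4 8) (3 6 12 9) (5 10) (7 14 13 11)
4 cycles in total.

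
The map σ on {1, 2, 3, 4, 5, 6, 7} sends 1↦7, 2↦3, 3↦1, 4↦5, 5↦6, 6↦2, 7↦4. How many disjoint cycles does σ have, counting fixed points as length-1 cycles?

Cycle decomposition: (1 7 4 5 6 2 3).
1 cycle.

1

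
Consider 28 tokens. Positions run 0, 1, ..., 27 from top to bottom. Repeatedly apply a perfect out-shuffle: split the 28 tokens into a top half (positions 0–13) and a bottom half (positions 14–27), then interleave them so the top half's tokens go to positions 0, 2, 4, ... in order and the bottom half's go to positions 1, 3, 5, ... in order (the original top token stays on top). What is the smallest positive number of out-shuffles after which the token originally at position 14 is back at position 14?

18

Follow position 14 under repeated out-shuffles:
14 → 1 → 2 → 4 → 8 → 16 → 5 → 10 → 20 → 13 → 26 → 25 → 23 → 19 → 11 → 22 → 17 → 7 → 14
It first returns after 18 out-shuffles.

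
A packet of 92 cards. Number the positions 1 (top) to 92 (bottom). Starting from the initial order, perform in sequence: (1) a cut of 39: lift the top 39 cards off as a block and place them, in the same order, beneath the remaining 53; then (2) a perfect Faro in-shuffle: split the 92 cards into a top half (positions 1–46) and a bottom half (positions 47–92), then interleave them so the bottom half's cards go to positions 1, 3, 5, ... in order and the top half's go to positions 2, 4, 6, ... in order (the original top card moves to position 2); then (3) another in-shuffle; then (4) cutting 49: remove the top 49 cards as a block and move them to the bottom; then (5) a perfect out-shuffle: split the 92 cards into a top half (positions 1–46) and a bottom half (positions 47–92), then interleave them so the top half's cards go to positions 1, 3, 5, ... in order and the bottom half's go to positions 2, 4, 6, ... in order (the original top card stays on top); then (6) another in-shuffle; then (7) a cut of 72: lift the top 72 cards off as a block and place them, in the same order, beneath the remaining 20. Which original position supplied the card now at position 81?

61

Undo the operations in reverse order, starting from position 81:
  undo op 7 (cut 72): 81 ← 61
  undo op 6 (in-shuffle, from bottom half): 61 ← 77
  undo op 5 (out-shuffle, from top half): 77 ← 39
  undo op 4 (cut 49): 39 ← 88
  undo op 3 (in-shuffle, from top half): 88 ← 44
  undo op 2 (in-shuffle, from top half): 44 ← 22
  undo op 1 (cut 39): 22 ← 61
So the card at position 81 came from original position 61.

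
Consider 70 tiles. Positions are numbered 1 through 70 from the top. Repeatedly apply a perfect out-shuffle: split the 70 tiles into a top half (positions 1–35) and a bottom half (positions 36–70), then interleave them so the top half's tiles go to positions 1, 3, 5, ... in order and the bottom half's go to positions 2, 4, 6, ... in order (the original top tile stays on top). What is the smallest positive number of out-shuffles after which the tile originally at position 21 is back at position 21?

22

Follow position 21 under repeated out-shuffles:
21 → 41 → 12 → 23 → 45 → 20 → 39 → 8 → ... → 21 (length 22)
It first returns after 22 out-shuffles.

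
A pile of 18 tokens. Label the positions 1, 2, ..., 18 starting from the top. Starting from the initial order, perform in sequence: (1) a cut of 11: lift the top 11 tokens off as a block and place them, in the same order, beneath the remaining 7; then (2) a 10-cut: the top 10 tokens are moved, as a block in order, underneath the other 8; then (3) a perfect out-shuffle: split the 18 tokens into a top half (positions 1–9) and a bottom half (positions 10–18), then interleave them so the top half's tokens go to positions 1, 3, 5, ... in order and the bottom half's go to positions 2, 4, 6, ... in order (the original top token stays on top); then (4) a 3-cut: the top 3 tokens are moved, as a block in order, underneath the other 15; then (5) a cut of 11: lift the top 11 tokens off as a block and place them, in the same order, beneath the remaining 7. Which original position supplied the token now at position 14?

Undo the operations in reverse order, starting from position 14:
  undo op 5 (cut 11): 14 ← 7
  undo op 4 (cut 3): 7 ← 10
  undo op 3 (out-shuffle, from bottom half): 10 ← 14
  undo op 2 (cut 10): 14 ← 6
  undo op 1 (cut 11): 6 ← 17
So the token at position 14 came from original position 17.

17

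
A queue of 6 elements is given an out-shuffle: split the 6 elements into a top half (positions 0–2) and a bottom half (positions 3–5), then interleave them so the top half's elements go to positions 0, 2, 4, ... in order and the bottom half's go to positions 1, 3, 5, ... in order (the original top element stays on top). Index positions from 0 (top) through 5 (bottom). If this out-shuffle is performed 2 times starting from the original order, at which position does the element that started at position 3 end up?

2

Track the element's position through each out-shuffle:
3 → 1 → 2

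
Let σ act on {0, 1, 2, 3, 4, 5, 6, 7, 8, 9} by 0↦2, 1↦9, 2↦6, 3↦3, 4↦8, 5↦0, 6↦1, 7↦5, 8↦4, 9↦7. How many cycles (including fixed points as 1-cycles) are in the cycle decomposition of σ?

3

Cycle decomposition: (0 2 6 1 9 7 5) (3) (4 8).
3 cycles.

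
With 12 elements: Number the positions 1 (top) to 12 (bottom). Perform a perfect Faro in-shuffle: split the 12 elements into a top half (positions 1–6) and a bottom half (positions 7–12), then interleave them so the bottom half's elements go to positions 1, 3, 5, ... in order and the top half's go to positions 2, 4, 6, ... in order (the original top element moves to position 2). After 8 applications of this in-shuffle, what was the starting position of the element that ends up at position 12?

10

Work backwards from position 12, undoing one in-shuffle at a time:
12 ← 6 ← 3 ← 8 ← 4 ← 2 ← 1 ← 7 ← 10
So the element now at position 12 started at position 10.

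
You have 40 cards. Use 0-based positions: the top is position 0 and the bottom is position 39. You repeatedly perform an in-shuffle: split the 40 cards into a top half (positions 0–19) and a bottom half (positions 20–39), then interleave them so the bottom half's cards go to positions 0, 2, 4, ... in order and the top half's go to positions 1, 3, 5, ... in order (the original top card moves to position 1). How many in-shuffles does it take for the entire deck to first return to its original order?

The in-shuffle permutes the 40 positions with cycle lengths [20, 20].
Every card is home exactly when every cycle has completed a whole number of laps, i.e. after lcm(20) = 20 in-shuffles.

20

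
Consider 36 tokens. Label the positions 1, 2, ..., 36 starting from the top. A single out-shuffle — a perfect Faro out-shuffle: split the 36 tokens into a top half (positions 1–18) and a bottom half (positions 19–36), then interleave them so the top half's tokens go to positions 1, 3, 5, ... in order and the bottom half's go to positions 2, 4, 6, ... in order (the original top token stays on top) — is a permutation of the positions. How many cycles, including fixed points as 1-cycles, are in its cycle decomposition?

Trace each unvisited position around until it returns:
(1) (2 3 5 9 17 33 ... len 12) (4 7 13 25 14 27 ... len 12) (6 11 21) (8 15 29 22) (16 31 26) (36)
7 cycles in total.

7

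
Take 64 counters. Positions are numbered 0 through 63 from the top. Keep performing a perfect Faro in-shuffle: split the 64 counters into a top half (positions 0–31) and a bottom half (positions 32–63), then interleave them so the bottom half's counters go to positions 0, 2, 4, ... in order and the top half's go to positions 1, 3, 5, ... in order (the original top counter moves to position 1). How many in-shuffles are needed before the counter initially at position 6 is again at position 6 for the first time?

Follow position 6 under repeated in-shuffles:
6 → 13 → 27 → 55 → 46 → 28 → 57 → 50 → 36 → 8 → 17 → 35 → 6
It first returns after 12 in-shuffles.

12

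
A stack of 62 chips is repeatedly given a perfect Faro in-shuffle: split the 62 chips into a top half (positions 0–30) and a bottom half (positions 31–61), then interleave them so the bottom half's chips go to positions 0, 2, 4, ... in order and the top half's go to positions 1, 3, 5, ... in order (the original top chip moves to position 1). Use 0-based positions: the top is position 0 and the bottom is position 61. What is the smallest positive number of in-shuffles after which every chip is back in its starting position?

The in-shuffle permutes the 62 positions with cycle lengths [2, 3, 3, 6, 6, 6, 6, 6, 6, 6, 6, 6].
Every chip is home exactly when every cycle has completed a whole number of laps, i.e. after lcm(2, 3, 6) = 6 in-shuffles.

6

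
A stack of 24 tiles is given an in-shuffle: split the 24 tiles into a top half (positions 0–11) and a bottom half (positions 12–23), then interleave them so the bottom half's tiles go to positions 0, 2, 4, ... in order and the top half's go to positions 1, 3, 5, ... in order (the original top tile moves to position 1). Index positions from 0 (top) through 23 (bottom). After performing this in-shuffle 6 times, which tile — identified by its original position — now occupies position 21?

Work backwards from position 21, undoing one in-shuffle at a time:
21 ← 10 ← 17 ← 8 ← 16 ← 20 ← 22
So the tile now at position 21 started at position 22.

22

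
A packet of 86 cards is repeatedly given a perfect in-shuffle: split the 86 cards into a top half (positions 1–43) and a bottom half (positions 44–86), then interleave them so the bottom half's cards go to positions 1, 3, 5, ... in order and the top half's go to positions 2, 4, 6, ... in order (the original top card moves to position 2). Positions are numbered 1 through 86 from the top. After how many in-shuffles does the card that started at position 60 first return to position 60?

28

Follow position 60 under repeated in-shuffles:
60 → 33 → 66 → 45 → 3 → 6 → 12 → 24 → ... → 60 (length 28)
It first returns after 28 in-shuffles.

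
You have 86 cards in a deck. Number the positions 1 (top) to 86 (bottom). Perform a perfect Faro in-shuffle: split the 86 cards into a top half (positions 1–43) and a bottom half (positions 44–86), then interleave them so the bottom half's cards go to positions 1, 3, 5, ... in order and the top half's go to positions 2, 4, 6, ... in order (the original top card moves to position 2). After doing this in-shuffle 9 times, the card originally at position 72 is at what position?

Track the card's position through each in-shuffle:
72 → 57 → 27 → 54 → 21 → 42 → 84 → 81 → 75 → 63

63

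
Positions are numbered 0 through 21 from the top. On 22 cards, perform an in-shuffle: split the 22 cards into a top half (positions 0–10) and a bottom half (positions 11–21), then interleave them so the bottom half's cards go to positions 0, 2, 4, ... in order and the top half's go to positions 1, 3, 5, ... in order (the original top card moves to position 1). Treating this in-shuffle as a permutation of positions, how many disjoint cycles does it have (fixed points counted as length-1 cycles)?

2

Trace each unvisited position around until it returns:
(0 1 3 7 15 8 ... len 11) (4 9 19 16 10 21 ... len 11)
2 cycles in total.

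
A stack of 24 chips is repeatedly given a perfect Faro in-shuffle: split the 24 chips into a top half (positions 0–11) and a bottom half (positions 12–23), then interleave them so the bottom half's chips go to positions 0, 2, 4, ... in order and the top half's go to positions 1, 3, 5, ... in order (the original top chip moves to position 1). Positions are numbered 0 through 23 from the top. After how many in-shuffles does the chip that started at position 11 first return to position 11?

20

Follow position 11 under repeated in-shuffles:
11 → 23 → 22 → 20 → 16 → 8 → 17 → 10 → 21 → 18 → 12 → 0 → 1 → 3 → 7 → 15 → 6 → 13 → 2 → 5 → 11
It first returns after 20 in-shuffles.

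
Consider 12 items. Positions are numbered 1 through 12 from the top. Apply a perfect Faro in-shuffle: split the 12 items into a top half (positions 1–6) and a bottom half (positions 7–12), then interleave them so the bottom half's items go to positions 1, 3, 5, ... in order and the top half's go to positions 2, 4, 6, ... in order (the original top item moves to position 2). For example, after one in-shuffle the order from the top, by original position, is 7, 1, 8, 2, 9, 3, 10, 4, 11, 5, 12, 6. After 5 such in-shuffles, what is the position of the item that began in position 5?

4

Track the item's position through each in-shuffle:
5 → 10 → 7 → 1 → 2 → 4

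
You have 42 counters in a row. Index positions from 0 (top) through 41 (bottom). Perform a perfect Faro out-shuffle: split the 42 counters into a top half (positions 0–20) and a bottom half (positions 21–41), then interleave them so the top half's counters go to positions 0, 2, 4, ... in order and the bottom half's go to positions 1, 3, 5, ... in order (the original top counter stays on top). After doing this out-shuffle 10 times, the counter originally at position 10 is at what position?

31

Track the counter's position through each out-shuffle:
10 → 20 → 40 → 39 → 37 → 33 → 25 → 9 → 18 → 36 → 31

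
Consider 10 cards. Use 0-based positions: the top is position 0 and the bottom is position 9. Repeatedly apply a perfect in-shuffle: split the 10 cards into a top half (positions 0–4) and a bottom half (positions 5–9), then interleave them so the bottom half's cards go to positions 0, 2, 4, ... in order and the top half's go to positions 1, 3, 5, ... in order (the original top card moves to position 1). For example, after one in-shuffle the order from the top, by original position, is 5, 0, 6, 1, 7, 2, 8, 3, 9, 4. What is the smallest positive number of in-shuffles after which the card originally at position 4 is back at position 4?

10

Follow position 4 under repeated in-shuffles:
4 → 9 → 8 → 6 → 2 → 5 → 0 → 1 → 3 → 7 → 4
It first returns after 10 in-shuffles.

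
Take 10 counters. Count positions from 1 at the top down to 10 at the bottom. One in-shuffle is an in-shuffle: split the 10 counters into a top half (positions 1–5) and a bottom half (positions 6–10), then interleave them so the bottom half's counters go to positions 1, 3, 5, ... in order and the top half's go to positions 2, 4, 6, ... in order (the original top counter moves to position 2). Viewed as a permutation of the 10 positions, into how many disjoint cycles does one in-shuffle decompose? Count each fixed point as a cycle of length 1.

1

Trace each unvisited position around until it returns:
(1 2 4 8 5 10 9 7 3 6)
1 cycle in total.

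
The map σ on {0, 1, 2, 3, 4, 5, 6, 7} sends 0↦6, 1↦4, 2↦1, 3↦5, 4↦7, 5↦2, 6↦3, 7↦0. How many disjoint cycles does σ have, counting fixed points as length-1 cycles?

Cycle decomposition: (0 6 3 5 2 1 4 7).
1 cycle.

1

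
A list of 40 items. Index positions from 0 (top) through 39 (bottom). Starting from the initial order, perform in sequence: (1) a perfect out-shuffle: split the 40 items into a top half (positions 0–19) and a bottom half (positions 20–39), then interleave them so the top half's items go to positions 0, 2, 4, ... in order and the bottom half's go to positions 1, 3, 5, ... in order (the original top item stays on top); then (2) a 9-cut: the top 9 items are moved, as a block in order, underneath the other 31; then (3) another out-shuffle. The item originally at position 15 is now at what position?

Track the item from position 15 forward through each operation:
  after op 1 (out-shuffle): 15 → 30
  after op 2 (cut 9): 30 → 21
  after op 3 (out-shuffle): 21 → 3

3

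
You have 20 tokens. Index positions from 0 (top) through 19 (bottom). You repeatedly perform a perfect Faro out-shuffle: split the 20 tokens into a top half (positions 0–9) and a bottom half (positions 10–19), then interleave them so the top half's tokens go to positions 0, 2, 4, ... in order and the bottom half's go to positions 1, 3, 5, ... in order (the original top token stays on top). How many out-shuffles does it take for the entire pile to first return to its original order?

18

The out-shuffle permutes the 20 positions with cycle lengths [1, 1, 18].
Every token is home exactly when every cycle has completed a whole number of laps, i.e. after lcm(1, 18) = 18 out-shuffles.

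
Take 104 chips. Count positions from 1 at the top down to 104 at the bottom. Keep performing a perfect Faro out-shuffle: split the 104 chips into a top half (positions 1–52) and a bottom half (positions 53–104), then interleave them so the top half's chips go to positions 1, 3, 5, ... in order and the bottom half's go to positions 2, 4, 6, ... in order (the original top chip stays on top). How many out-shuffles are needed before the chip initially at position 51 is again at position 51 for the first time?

Follow position 51 under repeated out-shuffles:
51 → 101 → 98 → 92 → 80 → 56 → 8 → 15 → ... → 51 (length 51)
It first returns after 51 out-shuffles.

51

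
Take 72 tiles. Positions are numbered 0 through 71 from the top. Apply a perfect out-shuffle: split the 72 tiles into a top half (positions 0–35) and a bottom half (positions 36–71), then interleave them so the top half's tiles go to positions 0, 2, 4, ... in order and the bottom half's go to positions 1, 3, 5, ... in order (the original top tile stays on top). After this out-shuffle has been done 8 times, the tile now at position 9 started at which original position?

Work backwards from position 9, undoing one out-shuffle at a time:
9 ← 40 ← 20 ← 10 ← 5 ← 38 ← 19 ← 45 ← 58
So the tile now at position 9 started at position 58.

58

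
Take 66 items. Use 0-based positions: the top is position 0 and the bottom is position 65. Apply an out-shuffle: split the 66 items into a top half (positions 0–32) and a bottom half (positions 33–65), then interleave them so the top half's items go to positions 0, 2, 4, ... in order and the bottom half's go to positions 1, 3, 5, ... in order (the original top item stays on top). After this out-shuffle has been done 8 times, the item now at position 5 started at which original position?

Work backwards from position 5, undoing one out-shuffle at a time:
5 ← 35 ← 50 ← 25 ← 45 ← 55 ← 60 ← 30 ← 15
So the item now at position 5 started at position 15.

15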